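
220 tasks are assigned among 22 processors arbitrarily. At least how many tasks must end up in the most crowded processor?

10

By pigeonhole, the 22 processors are the holes and the 220 tasks are the pigeons.
If every processor held at most 9 tasks, the total would be at most 22 × 9 = 198, which is less than 220.
So some processor holds at least ⌈220/22⌉ = 10 tasks.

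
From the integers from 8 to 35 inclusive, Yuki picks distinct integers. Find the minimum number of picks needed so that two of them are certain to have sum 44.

16

Group the elements by complementary pair {x, 44−x}: {9,35}, {10,34}, {11,33}, …, giving 13 two-element pairs, the single value 22 (it cannot pair with itself since the integers are distinct), and 1 integer whose partner 44−x falls outside [8,35].
Treating each of those 15 groups as a pigeonhole, one can pick one integer per group — 15 integers — with no two summing to 44.
The 16th integer lands in an occupied pair, forcing a sum of 44.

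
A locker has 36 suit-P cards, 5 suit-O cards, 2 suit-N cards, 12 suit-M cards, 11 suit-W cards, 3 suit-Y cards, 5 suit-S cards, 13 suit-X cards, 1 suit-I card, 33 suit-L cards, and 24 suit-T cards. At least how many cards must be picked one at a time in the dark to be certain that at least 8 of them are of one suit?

59

An adversary could hand out at most 7 cards per suit (5 suits run out sooner): 7 + 5 + 2 + 7 + 7 + 3 + 5 + 7 + 1 + 7 + 7 = 58 cards and still no suit has 8.
Pigeonhole: one more card lands in a suit already at 7, so 59 draws are enough and 58 are not.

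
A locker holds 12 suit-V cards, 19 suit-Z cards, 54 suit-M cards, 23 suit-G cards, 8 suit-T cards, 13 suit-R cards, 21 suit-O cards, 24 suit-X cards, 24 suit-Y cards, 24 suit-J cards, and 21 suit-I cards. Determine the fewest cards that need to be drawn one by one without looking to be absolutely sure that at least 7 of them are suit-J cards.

226

In the worst case for collecting suit-J cards, every non-suit-J card comes out first.
There are 12 + 19 + 54 + 23 + 8 + 13 + 21 + 24 + 24 + 21 = 219 non-suit-J cards altogether.
After those, each further card must be suit-J, so 219 + 7 = 226 draws guarantee 7 suit-J cards.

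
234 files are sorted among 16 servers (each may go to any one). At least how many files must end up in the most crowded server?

By the pigeonhole principle, the 16 servers are the holes and the 234 files are the pigeons.
If every server held at most 14 files, the total would be at most 16 × 14 = 224, which is less than 234.
So some server holds at least ⌈234/16⌉ = 15 files.

15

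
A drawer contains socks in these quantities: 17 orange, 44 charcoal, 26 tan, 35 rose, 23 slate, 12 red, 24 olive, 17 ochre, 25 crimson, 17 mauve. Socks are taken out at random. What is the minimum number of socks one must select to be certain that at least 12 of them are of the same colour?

111

An adversary could hand out at most 11 socks per colour: 11 + 11 + 11 + 11 + 11 + 11 + 11 + 11 + 11 + 11 = 110 socks and still no colour has 12.
One more sock lands in a colour already at 11, so 111 draws are enough and 110 are not.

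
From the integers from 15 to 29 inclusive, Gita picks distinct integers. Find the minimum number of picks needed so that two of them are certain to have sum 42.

10

A set avoiding the sum 42 can contain at most one of each pair {x, 42−x}, plus the 3 elements whose complement lies outside the range or equal to its own complement.
The integers 21, …, 29 (9 of them) are such a set: any two sum to at least 21+22 = 43 > 42.
Any 10th integer completes one of the 6 pairs, so 10 choices force a sum of 42.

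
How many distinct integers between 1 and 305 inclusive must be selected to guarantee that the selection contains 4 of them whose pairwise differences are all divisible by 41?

Integers whose pairwise differences are multiples of 41 are exactly those sharing a remainder mod 41. Pigeonhole: the 41 residue classes mod 41 are the pigeonholes.
With 123 integers one could put 3 in each residue class and have no class reach 4.
The 124th integer pushes some class to 4, so 41·3 + 1 = 124.

124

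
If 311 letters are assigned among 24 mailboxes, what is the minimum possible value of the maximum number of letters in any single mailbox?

13

The 24 mailboxes are the holes and the 311 letters are the pigeons.
If every mailbox held at most 12 letters, the total would be at most 24 × 12 = 288, which is less than 311.
So some mailbox holds at least ⌈311/24⌉ = 13 letters.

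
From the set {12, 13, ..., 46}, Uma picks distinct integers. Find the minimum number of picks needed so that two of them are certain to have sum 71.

25

Group the elements by complementary pair {x, 71−x}: {25,46}, {26,45}, {27,44}, …, giving 11 two-element pairs and 13 integers whose partner 71−x falls outside [12,46].
Treating each of those 24 groups as a pigeonhole, one can pick one integer per group — 24 integers — with no two summing to 71.
The 25th integer lands in an occupied pair, forcing a sum of 71.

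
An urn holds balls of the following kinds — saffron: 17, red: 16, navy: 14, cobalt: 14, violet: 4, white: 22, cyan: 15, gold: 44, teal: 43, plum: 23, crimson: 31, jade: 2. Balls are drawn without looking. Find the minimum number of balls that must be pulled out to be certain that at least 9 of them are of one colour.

87

By the pigeonhole principle, put each drawn ball into a box by colour. The largest draw with every box below 9 takes min(count, 8) from each colour; colours with fewer than 8 contribute all they have.
Σ min(cᵢ, 8) = 8 + 8 + 8 + 8 + 4 + 8 + 8 + 8 + 8 + 8 + 8 + 2 = 86.
Draw number 86 + 1 = 87 must push one box to 9.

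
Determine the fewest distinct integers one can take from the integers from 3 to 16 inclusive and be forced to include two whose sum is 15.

10

Group the elements by complementary pair {x, 15−x}: {3,12}, {4,11}, {5,10}, …, giving 5 two-element pairs and 4 integers whose partner 15−x falls outside [3,16].
Treating each of those 9 groups as a pigeonhole, one can pick one integer per group — 9 integers — with no two summing to 15.
The 10th integer lands in an occupied pair, forcing a sum of 15.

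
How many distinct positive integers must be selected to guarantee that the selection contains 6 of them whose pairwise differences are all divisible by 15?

76

Integers whose pairwise differences are multiples of 15 are exactly those sharing a remainder mod 15. The 15 residue classes mod 15 are the pigeonholes.
With 75 integers one could put 5 in each residue class and have no class reach 6.
The 76th integer pushes some class to 6, so 15·5 + 1 = 76.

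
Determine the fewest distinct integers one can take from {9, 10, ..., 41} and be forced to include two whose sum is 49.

18

A set avoiding the sum 49 can contain at most one of each pair {x, 49−x}, plus the 1 element whose complement lies outside the range.
The integers 25, …, 41 (17 of them) are such a set: any two sum to at least 25+26 = 51 > 49.
Any 18th integer completes one of the 16 pairs, so 18 choices force a sum of 49.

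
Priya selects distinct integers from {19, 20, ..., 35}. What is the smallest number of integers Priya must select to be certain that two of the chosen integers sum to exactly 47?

Two chosen integers sum to 47 exactly when both halves of some pair {x, 47−x} with 19 ≤ x ≤ 47−x ≤ 28 are chosen — 5 such pairs.
The remaining 7 elements (those with no distinct partner in range) can never complete a 47-sum, so the worst case takes all of them and one from each pair: 7 + 5 = 12.
By the pigeonhole principle, the 13th integer has to be the second member of some pair, so 12 + 1 = 13.

13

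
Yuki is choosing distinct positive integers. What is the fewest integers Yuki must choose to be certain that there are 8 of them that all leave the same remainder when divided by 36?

253

Pigeonhole: the 36 residue classes mod 36 are the pigeonholes.
With 252 integers one could put 7 in each residue class and have no class reach 8.
The 253rd integer pushes some class to 8, so 36·7 + 1 = 253.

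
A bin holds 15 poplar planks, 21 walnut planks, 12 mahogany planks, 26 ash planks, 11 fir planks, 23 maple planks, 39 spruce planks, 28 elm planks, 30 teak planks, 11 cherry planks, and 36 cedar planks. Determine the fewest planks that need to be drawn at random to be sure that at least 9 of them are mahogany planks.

In the worst case for collecting mahogany planks, every non-mahogany plank comes out first.
There are 15 + 21 + 26 + 11 + 23 + 39 + 28 + 30 + 11 + 36 = 240 non-mahogany planks altogether.
After those, each further plank must be mahogany, so 240 + 9 = 249 draws guarantee 9 mahogany planks.

249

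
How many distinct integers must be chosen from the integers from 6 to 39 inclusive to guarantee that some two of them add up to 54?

23

Two chosen integers sum to 54 exactly when both halves of some pair {x, 54−x} with 15 ≤ x ≤ 54−x ≤ 39 are chosen — 12 such pairs.
The remaining 10 elements (those with no distinct partner in range) can never complete a 54-sum, so the worst case takes all of them and one from each pair: 10 + 12 = 22.
By the pigeonhole principle, the 23rd integer has to be the second member of some pair, so 22 + 1 = 23.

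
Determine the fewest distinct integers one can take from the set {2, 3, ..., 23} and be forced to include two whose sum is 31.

15

Group the elements by complementary pair {x, 31−x}: {8,23}, {9,22}, {10,21}, …, giving 8 two-element pairs and 6 integers whose partner 31−x falls outside [2,23].
Pigeonhole: treating each of those 14 groups as a pigeonhole, one can pick one integer per group — 14 integers — with no two summing to 31.
The 15th integer lands in an occupied pair, forcing a sum of 31.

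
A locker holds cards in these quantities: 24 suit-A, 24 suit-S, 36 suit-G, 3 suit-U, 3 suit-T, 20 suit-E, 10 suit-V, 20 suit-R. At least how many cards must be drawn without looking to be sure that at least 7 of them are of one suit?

43

The 8 suits are the holes; the cards drawn are the pigeons.
To avoid 7 of any one suit, the worst case takes at most 6 of each suit, or every card of a suit that has fewer than 6.
That gives 6 + 6 + 6 + 3 + 3 + 6 + 6 + 6 = 42 cards with no suit reaching 7.
The next card forces some suit to 7, so 42 + 1 = 43.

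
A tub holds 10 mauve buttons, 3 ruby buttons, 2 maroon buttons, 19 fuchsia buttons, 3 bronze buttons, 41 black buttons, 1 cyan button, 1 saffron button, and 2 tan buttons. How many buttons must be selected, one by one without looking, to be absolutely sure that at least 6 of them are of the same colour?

28

By the pigeonhole principle, put each drawn button into a box by colour. The largest draw with every box below 6 takes min(count, 5) from each colour; colours with fewer than 5 contribute all they have.
Σ min(cᵢ, 5) = 5 + 3 + 2 + 5 + 3 + 5 + 1 + 1 + 2 = 27.
Draw number 27 + 1 = 28 must push one box to 6.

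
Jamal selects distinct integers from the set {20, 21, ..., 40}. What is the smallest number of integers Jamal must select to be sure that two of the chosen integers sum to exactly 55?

Two chosen integers sum to 55 exactly when both halves of some pair {x, 55−x} with 20 ≤ x ≤ 55−x ≤ 35 are chosen — 8 such pairs.
The remaining 5 elements (those with no distinct partner in range) can never complete a 55-sum, so the worst case takes all of them and one from each pair: 5 + 8 = 13.
Pigeonhole: the 14th integer has to be the second member of some pair, so 13 + 1 = 14.

14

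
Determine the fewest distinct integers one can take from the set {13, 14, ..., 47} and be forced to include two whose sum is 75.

26

Two chosen integers sum to 75 exactly when both halves of some pair {x, 75−x} with 28 ≤ x ≤ 75−x ≤ 47 are chosen — 10 such pairs.
The remaining 15 elements (those with no distinct partner in range) can never complete a 75-sum, so the worst case takes all of them and one from each pair: 15 + 10 = 25.
Pigeonhole: the 26th integer has to be the second member of some pair, so 25 + 1 = 26.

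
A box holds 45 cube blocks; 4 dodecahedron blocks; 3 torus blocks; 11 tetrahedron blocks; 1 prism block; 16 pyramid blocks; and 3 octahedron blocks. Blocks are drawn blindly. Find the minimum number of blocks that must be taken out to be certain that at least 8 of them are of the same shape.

An adversary could hand out at most 7 blocks per shape (4 shapes run out sooner): 7 + 4 + 3 + 7 + 1 + 7 + 3 = 32 blocks and still no shape has 8.
By the pigeonhole principle, one more block lands in a shape already at 7, so 33 draws are enough and 32 are not.

33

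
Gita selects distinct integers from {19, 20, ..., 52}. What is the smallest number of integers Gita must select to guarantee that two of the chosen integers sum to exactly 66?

21

A set avoiding the sum 66 can contain at most one of each pair {x, 66−x}, plus the 6 elements whose complement lies outside the range or equal to its own complement.
The integers 33, …, 52 (20 of them) are such a set: any two sum to at least 33+34 = 67 > 66.
By the pigeonhole principle, any 21st integer completes one of the 14 pairs, so 21 choices force a sum of 66.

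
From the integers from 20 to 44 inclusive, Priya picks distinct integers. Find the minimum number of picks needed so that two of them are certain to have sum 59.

Two chosen integers sum to 59 exactly when both halves of some pair {x, 59−x} with 20 ≤ x ≤ 59−x ≤ 39 are chosen — 10 such pairs.
The remaining 5 elements (those with no distinct partner in range) can never complete a 59-sum, so the worst case takes all of them and one from each pair: 5 + 10 = 15.
The 16th integer has to be the second member of some pair, so 15 + 1 = 16.

16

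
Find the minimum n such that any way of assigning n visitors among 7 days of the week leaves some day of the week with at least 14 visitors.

92

With 91 visitors one could put exactly 13 in each of the 7 days of the week, and no day of the week would reach 14.
Pigeonhole: one more visitor must land in a day of the week that already has 13, giving it 14.
So 7 × 13 + 1 = 92 visitors are required.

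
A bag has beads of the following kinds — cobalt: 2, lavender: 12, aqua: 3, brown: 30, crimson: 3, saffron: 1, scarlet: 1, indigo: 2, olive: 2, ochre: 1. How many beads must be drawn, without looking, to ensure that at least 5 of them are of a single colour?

An adversary could hand out at most 4 beads per colour (8 colours run out sooner): 2 + 4 + 3 + 4 + 3 + 1 + 1 + 2 + 2 + 1 = 23 beads and still no colour has 5.
One more bead lands in a colour already at 4, so 24 draws are enough and 23 are not.

24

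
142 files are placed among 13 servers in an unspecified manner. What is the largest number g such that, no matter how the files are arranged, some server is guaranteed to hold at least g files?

The 13 servers are the holes and the 142 files are the pigeons.
If every server held at most 10 files, the total would be at most 13 × 10 = 130, which is less than 142.
So some server holds at least ⌈142/13⌉ = 11 files.

11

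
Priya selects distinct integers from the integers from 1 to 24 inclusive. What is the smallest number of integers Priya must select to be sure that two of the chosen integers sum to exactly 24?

Group the elements by complementary pair {x, 24−x}: {1,23}, {2,22}, {3,21}, …, giving 11 two-element pairs; the single value 12 (it cannot pair with itself since the integers are distinct); and 1 integer whose partner 24−x falls outside [1,24].
Treating each of those 13 groups as a pigeonhole, one can pick one integer per group — 13 integers — with no two summing to 24.
The 14th integer lands in an occupied pair, forcing a sum of 24.

14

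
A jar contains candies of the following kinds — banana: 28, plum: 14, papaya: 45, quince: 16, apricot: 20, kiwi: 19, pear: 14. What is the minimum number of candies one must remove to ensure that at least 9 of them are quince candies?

149

In the worst case for collecting quince candies, every non-quince candy comes out first.
There are 28 + 14 + 45 + 20 + 19 + 14 = 140 non-quince candies altogether.
After those, each further candy must be quince, so 140 + 9 = 149 draws guarantee 9 quince candies.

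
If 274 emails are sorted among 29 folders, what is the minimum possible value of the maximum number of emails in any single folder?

10

The 29 folders are the holes and the 274 emails are the pigeons.
If every folder held at most 9 emails, the total would be at most 29 × 9 = 261, which is less than 274.
So some folder holds at least ⌈274/29⌉ = 10 emails.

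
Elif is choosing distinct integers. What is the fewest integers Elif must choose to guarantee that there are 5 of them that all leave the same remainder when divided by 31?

Pigeonhole: the 31 residue classes mod 31 are the pigeonholes.
With 124 integers one could put 4 in each residue class and have no class reach 5.
The 125th integer pushes some class to 5, so 31·4 + 1 = 125.

125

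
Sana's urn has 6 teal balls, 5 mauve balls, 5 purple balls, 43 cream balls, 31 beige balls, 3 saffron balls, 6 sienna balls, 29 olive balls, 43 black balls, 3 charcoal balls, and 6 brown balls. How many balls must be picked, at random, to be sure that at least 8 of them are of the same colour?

63

Pigeonhole: the 11 colours are the holes; the balls drawn are the pigeons.
To avoid 8 of any one colour, the worst case takes at most 7 of each colour, or every ball of a colour that has fewer than 7.
That gives 6 + 5 + 5 + 7 + 7 + 3 + 6 + 7 + 7 + 3 + 6 = 62 balls with no colour reaching 8.
The next ball forces some colour to 8, so 62 + 1 = 63.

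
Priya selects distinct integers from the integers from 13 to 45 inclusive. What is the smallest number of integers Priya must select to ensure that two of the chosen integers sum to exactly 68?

23

Group the elements by complementary pair {x, 68−x}: {23,45}, {24,44}, {25,43}, …, giving 11 two-element pairs, the single value 34 (it cannot pair with itself since the integers are distinct), and 10 integers whose partner 68−x falls outside [13,45].
Pigeonhole: treating each of those 22 groups as a pigeonhole, one can pick one integer per group — 22 integers — with no two summing to 68.
The 23rd integer lands in an occupied pair, forcing a sum of 68.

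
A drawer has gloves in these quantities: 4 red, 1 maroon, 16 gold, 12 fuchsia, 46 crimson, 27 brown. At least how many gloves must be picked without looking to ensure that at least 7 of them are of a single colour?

An adversary could hand out at most 6 gloves per colour (red, maroon run out sooner): 4 + 1 + 6 + 6 + 6 + 6 = 29 gloves and still no colour has 7.
One more glove lands in a colour already at 6, so 30 draws are enough and 29 are not.

30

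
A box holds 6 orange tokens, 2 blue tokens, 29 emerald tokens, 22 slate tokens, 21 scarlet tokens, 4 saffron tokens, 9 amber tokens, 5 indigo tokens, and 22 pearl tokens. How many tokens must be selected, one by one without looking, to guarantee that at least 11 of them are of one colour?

Pigeonhole: put each drawn token into a box by colour. The largest draw with every box below 11 takes min(count, 10) from each colour; colours with fewer than 10 contribute all they have.
Σ min(cᵢ, 10) = 6 + 2 + 10 + 10 + 10 + 4 + 9 + 5 + 10 = 66.
Draw number 66 + 1 = 67 must push one box to 11.

67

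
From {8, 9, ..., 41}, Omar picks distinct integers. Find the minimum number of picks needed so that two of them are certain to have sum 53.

20

Group the elements by complementary pair {x, 53−x}: {12,41}, {13,40}, {14,39}, …, giving 15 two-element pairs and 4 integers whose partner 53−x falls outside [8,41].
By pigeonhole, treating each of those 19 groups as a pigeonhole, one can pick one integer per group — 19 integers — with no two summing to 53.
The 20th integer lands in an occupied pair, forcing a sum of 53.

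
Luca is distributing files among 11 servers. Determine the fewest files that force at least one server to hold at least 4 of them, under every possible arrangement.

With 33 files one could put exactly 3 in each of the 11 servers, and no server would reach 4.
Pigeonhole: one more file must land in a server that already has 3, giving it 4.
So 11 × 3 + 1 = 34 files are required.

34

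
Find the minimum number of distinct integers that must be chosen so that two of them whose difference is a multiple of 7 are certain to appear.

Integers whose pairwise differences are multiples of 7 are exactly those sharing a remainder mod 7. The 7 residue classes mod 7 are the pigeonholes.
With 7 integers one could put 1 in each residue class and have no class reach 2.
The 8th integer pushes some class to 2, so 7·1 + 1 = 8.

8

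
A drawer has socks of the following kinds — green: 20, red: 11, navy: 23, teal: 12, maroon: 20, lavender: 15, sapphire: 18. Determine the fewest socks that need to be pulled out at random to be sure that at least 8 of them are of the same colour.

50

By pigeonhole, put each drawn sock into a box by colour. The largest draw with every box below 8 takes min(count, 7) from each colour.
Σ min(cᵢ, 7) = 7 + 7 + 7 + 7 + 7 + 7 + 7 = 49.
Draw number 49 + 1 = 50 must push one box to 8.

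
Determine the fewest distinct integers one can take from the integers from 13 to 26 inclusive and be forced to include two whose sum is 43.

Two chosen integers sum to 43 exactly when both halves of some pair {x, 43−x} with 17 ≤ x ≤ 43−x ≤ 26 are chosen — 5 such pairs.
The remaining 4 elements (those with no distinct partner in range) can never complete a 43-sum, so the worst case takes all of them and one from each pair: 4 + 5 = 9.
Pigeonhole: the 10th integer has to be the second member of some pair, so 9 + 1 = 10.

10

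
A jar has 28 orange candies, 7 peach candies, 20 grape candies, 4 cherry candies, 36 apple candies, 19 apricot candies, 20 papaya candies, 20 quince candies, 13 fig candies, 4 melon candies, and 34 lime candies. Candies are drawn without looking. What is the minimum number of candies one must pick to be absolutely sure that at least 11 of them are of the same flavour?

By the pigeonhole principle, the 11 flavours are the holes; the candies drawn are the pigeons.
To avoid 11 of any one flavour, the worst case takes at most 10 of each flavour, or every candy of a flavour that has fewer than 10.
That gives 10 + 7 + 10 + 4 + 10 + 10 + 10 + 10 + 10 + 4 + 10 = 95 candies with no flavour reaching 11.
The next candy forces some flavour to 11, so 95 + 1 = 96.

96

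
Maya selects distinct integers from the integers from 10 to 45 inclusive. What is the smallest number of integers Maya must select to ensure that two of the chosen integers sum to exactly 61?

22

A set avoiding the sum 61 can contain at most one of each pair {x, 61−x}, plus the 6 elements whose complement lies outside the range.
The integers 10, …, 30 (21 of them) are such a set: any two sum to at least 10+11 = 21 and at most 29+30 = 59 < 61.
Any 22nd integer completes one of the 15 pairs, so 22 choices force a sum of 61.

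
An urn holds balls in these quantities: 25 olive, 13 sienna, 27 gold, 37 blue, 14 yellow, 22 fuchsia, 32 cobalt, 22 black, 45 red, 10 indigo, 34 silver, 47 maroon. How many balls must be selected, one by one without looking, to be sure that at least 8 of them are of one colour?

By pigeonhole, put each drawn ball into a box by colour. The largest draw with every box below 8 takes min(count, 7) from each colour.
Σ min(cᵢ, 7) = 7 + 7 + 7 + 7 + 7 + 7 + 7 + 7 + 7 + 7 + 7 + 7 = 84.
Draw number 84 + 1 = 85 must push one box to 8.

85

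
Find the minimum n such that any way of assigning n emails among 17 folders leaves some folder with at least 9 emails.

137

With 136 emails one could put exactly 8 in each of the 17 folders, and no folder would reach 9.
One more email must land in a folder that already has 8, giving it 9.
So 17 × 8 + 1 = 137 emails are required.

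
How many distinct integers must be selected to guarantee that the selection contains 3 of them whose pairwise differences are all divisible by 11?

Integers whose pairwise differences are multiples of 11 are exactly those sharing a remainder mod 11. By pigeonhole, the 11 residue classes mod 11 are the pigeonholes.
With 22 integers one could put 2 in each residue class and have no class reach 3.
The 23rd integer pushes some class to 3, so 11·2 + 1 = 23.

23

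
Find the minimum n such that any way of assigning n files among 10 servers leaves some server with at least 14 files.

With 130 files one could put exactly 13 in each of the 10 servers, and no server would reach 14.
One more file must land in a server that already has 13, giving it 14.
So 10 × 13 + 1 = 131 files are required.

131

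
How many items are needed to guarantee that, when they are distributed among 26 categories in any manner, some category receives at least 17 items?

With 416 items one could put exactly 16 in each of the 26 categories, and no category would reach 17.
By pigeonhole, one more item must land in a category that already has 16, giving it 17.
So 26 × 16 + 1 = 417 items are required.

417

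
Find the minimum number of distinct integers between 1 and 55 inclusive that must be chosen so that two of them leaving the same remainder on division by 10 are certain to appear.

11

By the pigeonhole principle, the 10 residue classes mod 10 are the pigeonholes.
With 10 integers one could put 1 in each residue class and have no class reach 2.
The 11th integer pushes some class to 2, so 10·1 + 1 = 11.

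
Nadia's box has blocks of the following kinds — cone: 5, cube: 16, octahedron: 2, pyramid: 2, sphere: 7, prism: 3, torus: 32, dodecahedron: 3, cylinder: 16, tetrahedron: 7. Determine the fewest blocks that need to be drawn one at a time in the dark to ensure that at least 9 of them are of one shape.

54

The 10 shapes are the holes; the blocks drawn are the pigeons.
To avoid 9 of any one shape, the worst case takes at most 8 of each shape, or every block of a shape that has fewer than 8.
That gives 5 + 8 + 2 + 2 + 7 + 3 + 8 + 3 + 8 + 7 = 53 blocks with no shape reaching 9.
The next block forces some shape to 9, so 53 + 1 = 54.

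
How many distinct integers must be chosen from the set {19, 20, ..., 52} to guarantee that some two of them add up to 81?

23

A set avoiding the sum 81 can contain at most one of each pair {x, 81−x}, plus the 10 elements whose complement lies outside the range.
The integers 19, …, 40 (22 of them) are such a set: any two sum to at least 19+20 = 39 and at most 39+40 = 79 < 81.
Any 23rd integer completes one of the 12 pairs, so 23 choices force a sum of 81.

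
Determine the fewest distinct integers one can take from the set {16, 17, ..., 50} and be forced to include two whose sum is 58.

A set avoiding the sum 58 can contain at most one of each pair {x, 58−x}, plus the 9 elements whose complement lies outside the range or equal to its own complement.
The integers 29, …, 50 (22 of them) are such a set: any two sum to at least 29+30 = 59 > 58.
Any 23rd integer completes one of the 13 pairs, so 23 choices force a sum of 58.

23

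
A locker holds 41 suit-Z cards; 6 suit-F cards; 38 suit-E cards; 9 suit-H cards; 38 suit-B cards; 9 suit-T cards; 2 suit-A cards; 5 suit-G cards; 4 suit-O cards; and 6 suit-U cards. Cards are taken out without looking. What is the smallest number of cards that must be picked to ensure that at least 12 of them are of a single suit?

An adversary could hand out at most 11 cards per suit (7 suits run out sooner): 11 + 6 + 11 + 9 + 11 + 9 + 2 + 5 + 4 + 6 = 74 cards and still no suit has 12.
Pigeonhole: one more card lands in a suit already at 11, so 75 draws are enough and 74 are not.

75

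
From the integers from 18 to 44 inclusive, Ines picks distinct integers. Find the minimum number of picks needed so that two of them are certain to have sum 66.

17

A set avoiding the sum 66 can contain at most one of each pair {x, 66−x}, plus the 5 elements whose complement lies outside the range or equal to its own complement.
The integers 18, …, 33 (16 of them) are such a set: any two sum to at least 18+19 = 37 and at most 32+33 = 65 < 66.
Pigeonhole: any 17th integer completes one of the 11 pairs, so 17 choices force a sum of 66.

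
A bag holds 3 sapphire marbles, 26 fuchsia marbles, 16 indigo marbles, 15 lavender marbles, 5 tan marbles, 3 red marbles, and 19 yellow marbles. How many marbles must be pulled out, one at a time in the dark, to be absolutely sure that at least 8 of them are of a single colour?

An adversary could hand out at most 7 marbles per colour (sapphire, tan, red run out sooner): 3 + 7 + 7 + 7 + 5 + 3 + 7 = 39 marbles and still no colour has 8.
One more marble lands in a colour already at 7, so 40 draws are enough and 39 are not.

40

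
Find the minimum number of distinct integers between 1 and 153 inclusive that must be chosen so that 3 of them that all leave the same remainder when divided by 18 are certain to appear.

The 18 residue classes mod 18 are the pigeonholes.
With 36 integers one could put 2 in each residue class and have no class reach 3.
The 37th integer pushes some class to 3, so 18·2 + 1 = 37.

37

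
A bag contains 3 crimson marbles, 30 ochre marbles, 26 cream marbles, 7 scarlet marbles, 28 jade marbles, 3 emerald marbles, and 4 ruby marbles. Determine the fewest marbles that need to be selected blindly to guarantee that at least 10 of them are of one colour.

Pigeonhole: the 7 colours are the holes; the marbles drawn are the pigeons.
To avoid 10 of any one colour, the worst case takes at most 9 of each colour, or every marble of a colour that has fewer than 9.
That gives 3 + 9 + 9 + 7 + 9 + 3 + 4 = 44 marbles with no colour reaching 10.
The next marble forces some colour to 10, so 44 + 1 = 45.

45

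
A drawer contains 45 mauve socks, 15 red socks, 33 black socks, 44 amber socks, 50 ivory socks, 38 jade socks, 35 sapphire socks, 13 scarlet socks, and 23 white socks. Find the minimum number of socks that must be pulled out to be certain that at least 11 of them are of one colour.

91

Pigeonhole: the 9 colours are the holes; the socks drawn are the pigeons.
To avoid 11 of any one colour, the worst case takes at most 10 of each colour.
That gives 10 + 10 + 10 + 10 + 10 + 10 + 10 + 10 + 10 = 90 socks with no colour reaching 11.
The next sock forces some colour to 11, so 90 + 1 = 91.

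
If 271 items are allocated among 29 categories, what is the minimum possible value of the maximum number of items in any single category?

By the pigeonhole principle, the 29 categories are the holes and the 271 items are the pigeons.
If every category held at most 9 items, the total would be at most 29 × 9 = 261, which is less than 271.
So some category holds at least ⌈271/29⌉ = 10 items.

10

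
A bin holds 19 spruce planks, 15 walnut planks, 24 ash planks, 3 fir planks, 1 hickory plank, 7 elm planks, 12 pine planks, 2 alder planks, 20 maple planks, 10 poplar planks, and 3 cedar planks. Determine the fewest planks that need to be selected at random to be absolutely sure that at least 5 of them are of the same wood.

38

By pigeonhole, put each drawn plank into a box by wood. The largest draw with every box below 5 takes min(count, 4) from each wood; woods with fewer than 4 contribute all they have.
Σ min(cᵢ, 4) = 4 + 4 + 4 + 3 + 1 + 4 + 4 + 2 + 4 + 4 + 3 = 37.
Draw number 37 + 1 = 38 must push one box to 5.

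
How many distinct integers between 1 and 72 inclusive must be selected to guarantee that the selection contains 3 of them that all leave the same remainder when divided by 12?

25

The 12 residue classes mod 12 are the pigeonholes.
With 24 integers one could put 2 in each residue class and have no class reach 3.
The 25th integer pushes some class to 3, so 12·2 + 1 = 25.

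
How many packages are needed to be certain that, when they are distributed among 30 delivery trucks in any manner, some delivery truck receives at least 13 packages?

With 360 packages one could put exactly 12 in each of the 30 delivery trucks, and no delivery truck would reach 13.
One more package must land in a delivery truck that already has 12, giving it 13.
So 30 × 12 + 1 = 361 packages are required.

361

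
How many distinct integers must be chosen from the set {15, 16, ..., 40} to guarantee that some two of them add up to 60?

A set avoiding the sum 60 can contain at most one of each pair {x, 60−x}, plus the 6 elements whose complement lies outside the range or equal to its own complement.
The integers 15, …, 30 (16 of them) are such a set: any two sum to at least 15+16 = 31 and at most 29+30 = 59 < 60.
Any 17th integer completes one of the 10 pairs, so 17 choices force a sum of 60.

17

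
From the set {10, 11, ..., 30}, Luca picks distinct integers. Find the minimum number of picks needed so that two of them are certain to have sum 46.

Two chosen integers sum to 46 exactly when both halves of some pair {x, 46−x} with 16 ≤ x ≤ 46−x ≤ 30 are chosen — 7 such pairs.
The remaining 7 elements (those with no distinct partner in range) can never complete a 46-sum, so the worst case takes all of them and one from each pair: 7 + 7 = 14.
The 15th integer has to be the second member of some pair, so 14 + 1 = 15.

15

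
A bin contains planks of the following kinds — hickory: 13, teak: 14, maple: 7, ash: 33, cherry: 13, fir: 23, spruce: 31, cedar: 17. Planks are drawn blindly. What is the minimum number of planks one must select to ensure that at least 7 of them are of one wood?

Pigeonhole: the 8 woods are the holes; the planks drawn are the pigeons.
To avoid 7 of any one wood, the worst case takes at most 6 of each wood.
That gives 6 + 6 + 6 + 6 + 6 + 6 + 6 + 6 = 48 planks with no wood reaching 7.
The next plank forces some wood to 7, so 48 + 1 = 49.

49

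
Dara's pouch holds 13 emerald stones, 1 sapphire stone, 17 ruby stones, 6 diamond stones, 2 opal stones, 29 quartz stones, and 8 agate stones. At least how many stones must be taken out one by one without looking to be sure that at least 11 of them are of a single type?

Put each drawn stone into a box by type. The largest draw with every box below 11 takes min(count, 10) from each type; types with fewer than 10 contribute all they have.
Σ min(cᵢ, 10) = 10 + 1 + 10 + 6 + 2 + 10 + 8 = 47.
Draw number 47 + 1 = 48 must push one box to 11.

48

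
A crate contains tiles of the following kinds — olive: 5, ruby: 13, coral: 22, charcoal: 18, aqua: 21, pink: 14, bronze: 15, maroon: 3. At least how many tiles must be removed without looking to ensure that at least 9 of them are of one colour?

The 8 colours are the holes; the tiles drawn are the pigeons.
To avoid 9 of any one colour, the worst case takes at most 8 of each colour, or every tile of a colour that has fewer than 8.
That gives 5 + 8 + 8 + 8 + 8 + 8 + 8 + 3 = 56 tiles with no colour reaching 9.
The next tile forces some colour to 9, so 56 + 1 = 57.

57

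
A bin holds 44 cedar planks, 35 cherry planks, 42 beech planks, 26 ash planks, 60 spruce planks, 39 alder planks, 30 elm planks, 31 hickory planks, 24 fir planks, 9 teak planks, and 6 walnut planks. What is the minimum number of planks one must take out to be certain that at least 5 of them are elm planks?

321

In the worst case for collecting elm planks, every non-elm plank comes out first.
There are 44 + 35 + 42 + 26 + 60 + 39 + 31 + 24 + 9 + 6 = 316 non-elm planks altogether.
After those, each further plank must be elm, so 316 + 5 = 321 draws guarantee 5 elm planks.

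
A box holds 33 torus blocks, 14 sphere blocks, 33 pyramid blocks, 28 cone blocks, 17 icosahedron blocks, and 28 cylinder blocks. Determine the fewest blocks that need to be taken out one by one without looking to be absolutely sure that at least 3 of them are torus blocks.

123

In the worst case for collecting torus blocks, every non-torus block comes out first.
There are 14 + 33 + 28 + 17 + 28 = 120 non-torus blocks altogether.
After those, each further block must be torus, so 120 + 3 = 123 draws guarantee 3 torus blocks.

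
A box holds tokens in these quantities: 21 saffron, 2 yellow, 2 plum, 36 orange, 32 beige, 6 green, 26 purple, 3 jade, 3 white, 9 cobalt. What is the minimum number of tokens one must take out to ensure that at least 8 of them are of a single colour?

By the pigeonhole principle, the 10 colours are the holes; the tokens drawn are the pigeons.
To avoid 8 of any one colour, the worst case takes at most 7 of each colour, or every token of a colour that has fewer than 7.
That gives 7 + 2 + 2 + 7 + 7 + 6 + 7 + 3 + 3 + 7 = 51 tokens with no colour reaching 8.
The next token forces some colour to 8, so 51 + 1 = 52.

52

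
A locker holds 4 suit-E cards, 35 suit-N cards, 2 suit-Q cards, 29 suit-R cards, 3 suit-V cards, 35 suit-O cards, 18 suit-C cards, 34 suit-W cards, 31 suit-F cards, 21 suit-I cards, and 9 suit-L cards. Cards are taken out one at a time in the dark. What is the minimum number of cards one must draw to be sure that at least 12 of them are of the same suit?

By pigeonhole, put each drawn card into a box by suit. The largest draw with every box below 12 takes min(count, 11) from each suit; suits with fewer than 11 contribute all they have.
Σ min(cᵢ, 11) = 4 + 11 + 2 + 11 + 3 + 11 + 11 + 11 + 11 + 11 + 9 = 95.
Draw number 95 + 1 = 96 must push one box to 12.

96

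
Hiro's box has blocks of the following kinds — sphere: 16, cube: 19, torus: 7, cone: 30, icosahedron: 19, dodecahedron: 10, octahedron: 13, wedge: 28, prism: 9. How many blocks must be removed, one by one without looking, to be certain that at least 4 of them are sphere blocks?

139

In the worst case for collecting sphere blocks, every non-sphere block comes out first.
There are 19 + 7 + 30 + 19 + 10 + 13 + 28 + 9 = 135 non-sphere blocks altogether.
After those, each further block must be sphere, so 135 + 4 = 139 draws guarantee 4 sphere blocks.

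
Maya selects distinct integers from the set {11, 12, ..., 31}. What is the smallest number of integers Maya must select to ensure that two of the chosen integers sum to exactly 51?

A set avoiding the sum 51 can contain at most one of each pair {x, 51−x}, plus the 9 elements whose complement lies outside the range.
The integers 11, …, 25 (15 of them) are such a set: any two sum to at least 11+12 = 23 and at most 24+25 = 49 < 51.
By pigeonhole, any 16th integer completes one of the 6 pairs, so 16 choices force a sum of 51.

16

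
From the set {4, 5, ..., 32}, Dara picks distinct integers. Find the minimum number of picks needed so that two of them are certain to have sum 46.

Group the elements by complementary pair {x, 46−x}: {14,32}, {15,31}, {16,30}, …, giving 9 two-element pairs, the single value 23 (it cannot pair with itself since the integers are distinct), and 10 integers whose partner 46−x falls outside [4,32].
Treating each of those 20 groups as a pigeonhole, one can pick one integer per group — 20 integers — with no two summing to 46.
The 21st integer lands in an occupied pair, forcing a sum of 46.

21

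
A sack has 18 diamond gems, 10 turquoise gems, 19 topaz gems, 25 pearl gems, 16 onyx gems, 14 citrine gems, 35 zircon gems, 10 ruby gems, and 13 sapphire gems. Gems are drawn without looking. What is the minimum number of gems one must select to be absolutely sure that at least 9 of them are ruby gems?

159

In the worst case for collecting ruby gems, every non-ruby gem comes out first.
There are 18 + 10 + 19 + 25 + 16 + 14 + 35 + 13 = 150 non-ruby gems altogether.
After those, each further gem must be ruby, so 150 + 9 = 159 draws guarantee 9 ruby gems.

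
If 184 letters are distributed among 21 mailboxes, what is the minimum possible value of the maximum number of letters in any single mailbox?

9

By the pigeonhole principle, the 21 mailboxes are the holes and the 184 letters are the pigeons.
If every mailbox held at most 8 letters, the total would be at most 21 × 8 = 168, which is less than 184.
So some mailbox holds at least ⌈184/21⌉ = 9 letters.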